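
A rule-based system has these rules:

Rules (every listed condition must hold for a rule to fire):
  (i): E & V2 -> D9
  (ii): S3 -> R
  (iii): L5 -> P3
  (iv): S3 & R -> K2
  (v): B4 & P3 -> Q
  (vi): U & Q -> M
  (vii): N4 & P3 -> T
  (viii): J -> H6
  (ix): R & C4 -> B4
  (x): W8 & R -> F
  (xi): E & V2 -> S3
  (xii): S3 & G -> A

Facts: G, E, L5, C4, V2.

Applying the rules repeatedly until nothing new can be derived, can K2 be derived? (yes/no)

yes

Round 1 fires (i), (iii), (xi), giving D9, P3, S3.
Round 2 fires (ii), (xii), giving R, A.
Round 3 fires (iv), (ix), giving K2, B4.
Round 4 fires (v), giving Q.
K2 appears in round 3, so it is derivable.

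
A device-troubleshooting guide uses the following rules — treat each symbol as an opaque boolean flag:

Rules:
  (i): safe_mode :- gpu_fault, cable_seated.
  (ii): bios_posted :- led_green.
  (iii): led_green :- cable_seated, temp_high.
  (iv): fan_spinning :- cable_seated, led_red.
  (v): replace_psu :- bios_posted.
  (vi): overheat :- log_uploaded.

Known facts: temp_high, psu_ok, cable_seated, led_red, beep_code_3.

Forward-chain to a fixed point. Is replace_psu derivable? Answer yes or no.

yes

Round 1: (iii) [led_green :- cable_seated, temp_high.]; (iv) [fan_spinning :- cable_seated, led_red.]. Adds led_green, fan_spinning.
Round 2: (ii) [bios_posted :- led_green.]. Adds bios_posted.
Round 3: (v) [replace_psu :- bios_posted.]. Adds replace_psu.
replace_psu appears in round 3, so it is derivable.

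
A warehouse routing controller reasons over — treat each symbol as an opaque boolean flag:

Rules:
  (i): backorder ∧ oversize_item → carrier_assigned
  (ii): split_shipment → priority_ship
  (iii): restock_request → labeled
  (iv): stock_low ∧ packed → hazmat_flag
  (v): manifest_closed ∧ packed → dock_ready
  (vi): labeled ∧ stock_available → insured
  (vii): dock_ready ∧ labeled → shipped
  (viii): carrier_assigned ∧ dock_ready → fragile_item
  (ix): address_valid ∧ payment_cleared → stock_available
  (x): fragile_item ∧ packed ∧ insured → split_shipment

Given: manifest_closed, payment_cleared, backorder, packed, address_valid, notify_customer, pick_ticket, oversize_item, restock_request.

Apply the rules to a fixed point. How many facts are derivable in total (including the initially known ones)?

[1] (i) [backorder ∧ oversize_item → carrier_assigned]; (iii) [restock_request → labeled]; (v) [manifest_closed ∧ packed → dock_ready]; (ix) [address_valid ∧ payment_cleared → stock_available]. ⇒ new: carrier_assigned, labeled, dock_ready, stock_available.
[2] (vi) [labeled ∧ stock_available → insured]; (vii) [dock_ready ∧ labeled → shipped]; (viii) [carrier_assigned ∧ dock_ready → fragile_item]. ⇒ new: insured, shipped, fragile_item.
[3] (x) [fragile_item ∧ packed ∧ insured → split_shipment]. ⇒ new: split_shipment.
[4] (ii) [split_shipment → priority_ship]. ⇒ new: priority_ship.
Closure: {address_valid, backorder, carrier_assigned, dock_ready, fragile_item, insured, labeled, manifest_closed, notify_customer, oversize_item, packed, payment_cleared, pick_ticket, priority_ship, restock_request, shipped, split_shipment, stock_available} — 18 facts.

18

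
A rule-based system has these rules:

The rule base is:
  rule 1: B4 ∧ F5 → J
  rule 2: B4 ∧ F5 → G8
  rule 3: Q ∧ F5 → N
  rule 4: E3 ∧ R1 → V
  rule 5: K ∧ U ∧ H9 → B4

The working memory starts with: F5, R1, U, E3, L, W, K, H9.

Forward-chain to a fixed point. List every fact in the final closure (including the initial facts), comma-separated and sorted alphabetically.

B4, E3, F5, G8, H9, J, K, L, R1, U, V, W

Round 1 — rule 4, rule 5, derive V, B4.
Round 2 — rule 1, rule 2, derive J, G8.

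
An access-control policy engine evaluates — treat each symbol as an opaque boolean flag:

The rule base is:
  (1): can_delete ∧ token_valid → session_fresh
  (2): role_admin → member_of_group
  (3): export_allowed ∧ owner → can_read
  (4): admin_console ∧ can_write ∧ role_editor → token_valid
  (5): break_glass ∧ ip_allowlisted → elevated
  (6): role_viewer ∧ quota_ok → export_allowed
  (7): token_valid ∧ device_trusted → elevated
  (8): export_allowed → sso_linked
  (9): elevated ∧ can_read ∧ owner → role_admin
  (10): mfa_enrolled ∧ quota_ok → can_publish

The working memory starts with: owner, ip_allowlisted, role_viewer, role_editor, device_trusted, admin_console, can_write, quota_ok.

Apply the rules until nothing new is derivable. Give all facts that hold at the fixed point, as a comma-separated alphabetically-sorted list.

Round 1 fires (4), (6), giving token_valid, export_allowed.
Round 2 fires (3), (7), (8), giving can_read, elevated, sso_linked.
Round 3 fires (9), giving role_admin.
Round 4 fires (2), giving member_of_group.

admin_console, can_read, can_write, device_trusted, elevated, export_allowed, ip_allowlisted, member_of_group, owner, quota_ok, role_admin, role_editor, role_viewer, sso_linked, token_valid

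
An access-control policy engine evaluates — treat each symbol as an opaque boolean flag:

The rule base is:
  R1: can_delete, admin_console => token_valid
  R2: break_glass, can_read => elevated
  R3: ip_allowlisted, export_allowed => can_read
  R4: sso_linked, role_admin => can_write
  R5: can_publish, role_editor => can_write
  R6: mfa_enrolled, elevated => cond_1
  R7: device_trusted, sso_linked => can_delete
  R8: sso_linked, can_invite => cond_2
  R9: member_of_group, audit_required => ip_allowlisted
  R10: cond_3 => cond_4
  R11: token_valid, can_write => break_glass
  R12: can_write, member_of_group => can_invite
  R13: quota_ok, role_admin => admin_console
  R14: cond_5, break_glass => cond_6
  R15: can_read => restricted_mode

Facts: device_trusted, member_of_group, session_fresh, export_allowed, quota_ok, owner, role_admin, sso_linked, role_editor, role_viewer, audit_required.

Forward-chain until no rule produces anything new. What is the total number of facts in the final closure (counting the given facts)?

22

[1] R4 [sso_linked, role_admin => can_write]; R7 [device_trusted, sso_linked => can_delete]; R9 [member_of_group, audit_required => ip_allowlisted]; R13 [quota_ok, role_admin => admin_console]. ⇒ new: can_write, can_delete, ip_allowlisted, admin_console.
[2] R1 [can_delete, admin_console => token_valid]; R3 [ip_allowlisted, export_allowed => can_read]; R12 [can_write, member_of_group => can_invite]. ⇒ new: token_valid, can_read, can_invite.
[3] R8 [sso_linked, can_invite => cond_2]; R11 [token_valid, can_write => break_glass]; R15 [can_read => restricted_mode]. ⇒ new: cond_2, break_glass, restricted_mode.
[4] R2 [break_glass, can_read => elevated]. ⇒ new: elevated.
Closure: {admin_console, audit_required, break_glass, can_delete, can_invite, can_read, can_write, cond_2, device_trusted, elevated, export_allowed, ip_allowlisted, member_of_group, owner, quota_ok, restricted_mode, role_admin, role_editor, role_viewer, session_fresh, sso_linked, token_valid} — 22 facts.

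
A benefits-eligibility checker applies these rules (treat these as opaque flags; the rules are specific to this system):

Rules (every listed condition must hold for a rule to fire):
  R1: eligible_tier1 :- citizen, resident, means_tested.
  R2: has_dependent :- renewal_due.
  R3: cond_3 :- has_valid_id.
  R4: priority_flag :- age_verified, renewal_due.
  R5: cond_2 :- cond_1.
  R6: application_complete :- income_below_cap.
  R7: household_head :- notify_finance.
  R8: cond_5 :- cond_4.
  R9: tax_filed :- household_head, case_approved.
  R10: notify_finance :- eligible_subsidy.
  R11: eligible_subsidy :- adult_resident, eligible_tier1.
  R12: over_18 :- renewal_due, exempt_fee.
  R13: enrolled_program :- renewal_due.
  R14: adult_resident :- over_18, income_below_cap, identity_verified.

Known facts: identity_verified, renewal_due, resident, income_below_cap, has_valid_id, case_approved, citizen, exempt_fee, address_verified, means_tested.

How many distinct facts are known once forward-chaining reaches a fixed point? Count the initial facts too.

Round 1 fires R1, R2, R3, R6, R12, R13, giving eligible_tier1, has_dependent, cond_3, application_complete, over_18, enrolled_program.
Round 2 fires R14, giving adult_resident.
Round 3 fires R11, giving eligible_subsidy.
Round 4 fires R10, giving notify_finance.
Round 5 fires R7, giving household_head.
Round 6 fires R9, giving tax_filed.
Closure: {address_verified, adult_resident, application_complete, case_approved, citizen, cond_3, eligible_subsidy, eligible_tier1, enrolled_program, exempt_fee, has_dependent, has_valid_id, household_head, identity_verified, income_below_cap, means_tested, notify_finance, over_18, renewal_due, resident, tax_filed} — 21 facts.

21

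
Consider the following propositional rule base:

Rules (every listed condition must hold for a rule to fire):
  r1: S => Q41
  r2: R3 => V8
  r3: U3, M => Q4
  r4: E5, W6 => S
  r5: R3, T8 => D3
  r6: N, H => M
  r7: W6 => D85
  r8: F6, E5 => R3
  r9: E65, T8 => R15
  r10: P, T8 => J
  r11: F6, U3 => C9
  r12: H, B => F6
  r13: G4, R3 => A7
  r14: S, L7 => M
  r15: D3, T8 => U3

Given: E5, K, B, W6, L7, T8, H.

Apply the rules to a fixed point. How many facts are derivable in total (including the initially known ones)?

18

Round 1 — r4, r7, r12, derive S, D85, F6.
Round 2 — r1, r8, r14, derive Q41, R3, M.
Round 3 — r2, r5, derive V8, D3.
Round 4 — r15, derive U3.
Round 5 — r3, r11, derive Q4, C9.
Closure: {B, C9, D3, D85, E5, F6, H, K, L7, M, Q4, Q41, R3, S, T8, U3, V8, W6} — 18 facts.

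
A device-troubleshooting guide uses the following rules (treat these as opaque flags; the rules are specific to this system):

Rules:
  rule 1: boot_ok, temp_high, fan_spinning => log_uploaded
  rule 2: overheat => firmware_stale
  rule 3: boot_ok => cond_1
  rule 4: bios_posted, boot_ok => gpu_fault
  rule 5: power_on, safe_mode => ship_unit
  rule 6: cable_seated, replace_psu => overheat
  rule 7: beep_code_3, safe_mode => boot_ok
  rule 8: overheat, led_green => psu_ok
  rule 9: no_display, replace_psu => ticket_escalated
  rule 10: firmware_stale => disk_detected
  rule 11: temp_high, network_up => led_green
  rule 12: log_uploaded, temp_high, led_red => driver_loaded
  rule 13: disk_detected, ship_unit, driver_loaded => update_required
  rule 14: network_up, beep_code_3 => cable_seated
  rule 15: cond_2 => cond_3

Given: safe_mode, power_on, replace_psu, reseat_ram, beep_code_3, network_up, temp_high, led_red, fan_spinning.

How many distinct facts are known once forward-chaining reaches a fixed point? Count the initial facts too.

Round 1: rule 5 [power_on, safe_mode => ship_unit]; rule 7 [beep_code_3, safe_mode => boot_ok]; rule 11 [temp_high, network_up => led_green]; rule 14 [network_up, beep_code_3 => cable_seated]. Adds ship_unit, boot_ok, led_green, cable_seated.
Round 2: rule 1 [boot_ok, temp_high, fan_spinning => log_uploaded]; rule 3 [boot_ok => cond_1]; rule 6 [cable_seated, replace_psu => overheat]. Adds log_uploaded, cond_1, overheat.
Round 3: rule 2 [overheat => firmware_stale]; rule 8 [overheat, led_green => psu_ok]; rule 12 [log_uploaded, temp_high, led_red => driver_loaded]. Adds firmware_stale, psu_ok, driver_loaded.
Round 4: rule 10 [firmware_stale => disk_detected]. Adds disk_detected.
Round 5: rule 13 [disk_detected, ship_unit, driver_loaded => update_required]. Adds update_required.
Closure: {beep_code_3, boot_ok, cable_seated, cond_1, disk_detected, driver_loaded, fan_spinning, firmware_stale, led_green, led_red, log_uploaded, network_up, overheat, power_on, psu_ok, replace_psu, reseat_ram, safe_mode, ship_unit, temp_high, update_required} — 21 facts.

21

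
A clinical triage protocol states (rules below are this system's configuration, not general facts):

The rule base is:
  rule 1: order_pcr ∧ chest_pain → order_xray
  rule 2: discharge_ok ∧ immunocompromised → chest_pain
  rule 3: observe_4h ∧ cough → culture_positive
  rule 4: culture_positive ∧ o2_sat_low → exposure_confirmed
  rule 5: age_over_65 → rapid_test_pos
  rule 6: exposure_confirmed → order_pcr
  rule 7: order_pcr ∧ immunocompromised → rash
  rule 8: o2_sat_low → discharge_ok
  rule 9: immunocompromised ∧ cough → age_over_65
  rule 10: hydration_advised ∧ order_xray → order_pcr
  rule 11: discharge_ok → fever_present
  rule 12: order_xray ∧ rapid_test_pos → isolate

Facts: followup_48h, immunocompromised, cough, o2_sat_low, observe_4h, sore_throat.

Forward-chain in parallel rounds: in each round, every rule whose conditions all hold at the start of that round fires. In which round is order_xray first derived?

Round 1: rule 3 [observe_4h ∧ cough → culture_positive]; rule 8 [o2_sat_low → discharge_ok]; rule 9 [immunocompromised ∧ cough → age_over_65]. New: culture_positive, discharge_ok, age_over_65.
Round 2: rule 2 [discharge_ok ∧ immunocompromised → chest_pain]; rule 4 [culture_positive ∧ o2_sat_low → exposure_confirmed]; rule 5 [age_over_65 → rapid_test_pos]; rule 11 [discharge_ok → fever_present]. New: chest_pain, exposure_confirmed, rapid_test_pos, fever_present.
Round 3: rule 6 [exposure_confirmed → order_pcr]. New: order_pcr.
Round 4: rule 1 [order_pcr ∧ chest_pain → order_xray]; rule 7 [order_pcr ∧ immunocompromised → rash]. New: order_xray, rash.
order_xray first appears in round 4.

4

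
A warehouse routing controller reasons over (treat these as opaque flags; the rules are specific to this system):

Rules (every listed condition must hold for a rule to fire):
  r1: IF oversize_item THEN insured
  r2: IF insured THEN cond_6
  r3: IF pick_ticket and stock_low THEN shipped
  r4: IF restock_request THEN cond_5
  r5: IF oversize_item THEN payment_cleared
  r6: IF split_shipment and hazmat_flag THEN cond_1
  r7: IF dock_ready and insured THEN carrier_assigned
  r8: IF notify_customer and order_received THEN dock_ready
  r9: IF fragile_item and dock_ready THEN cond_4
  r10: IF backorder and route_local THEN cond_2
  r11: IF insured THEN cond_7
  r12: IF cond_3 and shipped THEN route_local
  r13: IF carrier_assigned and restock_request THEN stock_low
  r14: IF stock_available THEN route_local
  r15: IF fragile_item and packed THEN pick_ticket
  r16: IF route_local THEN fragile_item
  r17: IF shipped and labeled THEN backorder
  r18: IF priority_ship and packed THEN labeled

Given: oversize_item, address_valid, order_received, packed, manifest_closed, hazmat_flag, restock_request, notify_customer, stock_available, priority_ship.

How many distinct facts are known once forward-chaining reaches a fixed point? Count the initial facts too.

26

Round 1: r1 [IF oversize_item THEN insured]; r4 [IF restock_request THEN cond_5]; r5 [IF oversize_item THEN payment_cleared]; r8 [IF notify_customer and order_received THEN dock_ready]; r14 [IF stock_available THEN route_local]; r18 [IF priority_ship and packed THEN labeled]. Adds insured, cond_5, payment_cleared, dock_ready, route_local, labeled.
Round 2: r2 [IF insured THEN cond_6]; r7 [IF dock_ready and insured THEN carrier_assigned]; r11 [IF insured THEN cond_7]; r16 [IF route_local THEN fragile_item]. Adds cond_6, carrier_assigned, cond_7, fragile_item.
Round 3: r9 [IF fragile_item and dock_ready THEN cond_4]; r13 [IF carrier_assigned and restock_request THEN stock_low]; r15 [IF fragile_item and packed THEN pick_ticket]. Adds cond_4, stock_low, pick_ticket.
Round 4: r3 [IF pick_ticket and stock_low THEN shipped]. Adds shipped.
Round 5: r17 [IF shipped and labeled THEN backorder]. Adds backorder.
Round 6: r10 [IF backorder and route_local THEN cond_2]. Adds cond_2.
Closure: {address_valid, backorder, carrier_assigned, cond_2, cond_4, cond_5, cond_6, cond_7, dock_ready, fragile_item, hazmat_flag, insured, labeled, manifest_closed, notify_customer, order_received, oversize_item, packed, payment_cleared, pick_ticket, priority_ship, restock_request, route_local, shipped, stock_available, stock_low} — 26 facts.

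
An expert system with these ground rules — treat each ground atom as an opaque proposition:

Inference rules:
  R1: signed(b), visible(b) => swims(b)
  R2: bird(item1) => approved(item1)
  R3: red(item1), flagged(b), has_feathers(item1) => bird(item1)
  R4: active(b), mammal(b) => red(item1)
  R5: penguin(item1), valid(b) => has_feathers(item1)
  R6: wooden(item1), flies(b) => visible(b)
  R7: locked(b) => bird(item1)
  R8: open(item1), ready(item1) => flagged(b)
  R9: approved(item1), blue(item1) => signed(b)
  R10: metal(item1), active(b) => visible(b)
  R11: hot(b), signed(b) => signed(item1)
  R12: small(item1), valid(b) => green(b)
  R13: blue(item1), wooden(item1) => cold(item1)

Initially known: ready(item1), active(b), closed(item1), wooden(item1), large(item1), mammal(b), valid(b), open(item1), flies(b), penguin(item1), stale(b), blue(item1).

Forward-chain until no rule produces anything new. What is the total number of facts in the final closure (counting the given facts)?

Round 1 — R4, R5, R6, R8, R13, derive red(item1), has_feathers(item1), visible(b), flagged(b), cold(item1).
Round 2 — R3, derive bird(item1).
Round 3 — R2, derive approved(item1).
Round 4 — R9, derive signed(b).
Round 5 — R1, derive swims(b).
Closure: {active(b), approved(item1), bird(item1), blue(item1), closed(item1), cold(item1), flagged(b), flies(b), has_feathers(item1), large(item1), mammal(b), open(item1), penguin(item1), ready(item1), red(item1), signed(b), stale(b), swims(b), valid(b), visible(b), wooden(item1)} — 21 facts.

21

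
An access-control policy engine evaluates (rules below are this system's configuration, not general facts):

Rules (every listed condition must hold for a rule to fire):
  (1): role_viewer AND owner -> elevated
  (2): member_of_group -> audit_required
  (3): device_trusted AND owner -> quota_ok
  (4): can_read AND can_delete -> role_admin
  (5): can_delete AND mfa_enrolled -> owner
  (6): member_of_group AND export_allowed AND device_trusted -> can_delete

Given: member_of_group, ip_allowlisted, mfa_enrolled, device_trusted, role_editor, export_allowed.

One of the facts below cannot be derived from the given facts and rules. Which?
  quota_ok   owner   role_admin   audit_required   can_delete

role_admin

Round 1 fires (2), (6), giving audit_required, can_delete.
Round 2 fires (5), giving owner.
Round 3 fires (3), giving quota_ok.
Derived: can_delete (round 1), owner (round 2), audit_required (round 1), quota_ok (round 3). role_admin never appears in any round.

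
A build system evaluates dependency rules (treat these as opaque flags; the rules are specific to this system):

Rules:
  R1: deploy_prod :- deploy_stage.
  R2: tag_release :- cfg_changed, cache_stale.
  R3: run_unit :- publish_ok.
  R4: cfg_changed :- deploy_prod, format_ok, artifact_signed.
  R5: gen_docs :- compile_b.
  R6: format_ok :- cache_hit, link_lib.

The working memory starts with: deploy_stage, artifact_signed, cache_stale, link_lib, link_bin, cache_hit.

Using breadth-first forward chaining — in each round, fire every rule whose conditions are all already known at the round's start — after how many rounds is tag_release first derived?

Round 1: R1 [deploy_prod :- deploy_stage.]; R6 [format_ok :- cache_hit, link_lib.]. Adds deploy_prod, format_ok.
Round 2: R4 [cfg_changed :- deploy_prod, format_ok, artifact_signed.]. Adds cfg_changed.
Round 3: R2 [tag_release :- cfg_changed, cache_stale.]. Adds tag_release.
tag_release first appears in round 3.

3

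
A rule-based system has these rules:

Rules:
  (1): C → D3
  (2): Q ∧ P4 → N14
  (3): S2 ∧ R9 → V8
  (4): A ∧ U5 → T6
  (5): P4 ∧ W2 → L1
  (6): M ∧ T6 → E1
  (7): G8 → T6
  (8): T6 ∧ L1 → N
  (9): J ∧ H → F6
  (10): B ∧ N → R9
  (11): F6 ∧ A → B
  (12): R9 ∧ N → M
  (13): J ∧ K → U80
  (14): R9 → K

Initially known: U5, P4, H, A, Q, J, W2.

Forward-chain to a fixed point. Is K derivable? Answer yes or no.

Round 1: (2) [Q ∧ P4 → N14]; (4) [A ∧ U5 → T6]; (5) [P4 ∧ W2 → L1]; (9) [J ∧ H → F6]. Adds N14, T6, L1, F6.
Round 2: (8) [T6 ∧ L1 → N]; (11) [F6 ∧ A → B]. Adds N, B.
Round 3: (10) [B ∧ N → R9]. Adds R9.
Round 4: (12) [R9 ∧ N → M]; (14) [R9 → K]. Adds M, K.
Round 5: (6) [M ∧ T6 → E1]; (13) [J ∧ K → U80]. Adds E1, U80.
K appears in round 4, so it is derivable.

yes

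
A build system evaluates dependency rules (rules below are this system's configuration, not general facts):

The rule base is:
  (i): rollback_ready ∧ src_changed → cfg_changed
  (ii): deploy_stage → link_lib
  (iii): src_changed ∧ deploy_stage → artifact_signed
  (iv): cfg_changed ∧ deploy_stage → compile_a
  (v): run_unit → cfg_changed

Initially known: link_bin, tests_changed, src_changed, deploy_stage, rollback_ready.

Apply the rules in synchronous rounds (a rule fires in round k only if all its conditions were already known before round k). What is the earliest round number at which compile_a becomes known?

2

Round 1: (i) [rollback_ready ∧ src_changed → cfg_changed]; (ii) [deploy_stage → link_lib]; (iii) [src_changed ∧ deploy_stage → artifact_signed]. New: cfg_changed, link_lib, artifact_signed.
Round 2: (iv) [cfg_changed ∧ deploy_stage → compile_a]. New: compile_a.
compile_a first appears in round 2.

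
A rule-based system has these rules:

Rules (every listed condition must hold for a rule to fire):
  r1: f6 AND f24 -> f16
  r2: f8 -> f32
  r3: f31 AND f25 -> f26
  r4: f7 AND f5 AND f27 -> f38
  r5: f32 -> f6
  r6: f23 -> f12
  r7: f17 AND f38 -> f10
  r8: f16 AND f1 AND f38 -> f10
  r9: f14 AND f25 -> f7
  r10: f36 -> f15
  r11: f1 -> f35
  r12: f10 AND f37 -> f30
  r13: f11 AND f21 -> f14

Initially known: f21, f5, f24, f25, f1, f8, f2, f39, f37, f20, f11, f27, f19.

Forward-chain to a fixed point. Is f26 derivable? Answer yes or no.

no

Round 1 — r2, r11, r13, derive f32, f35, f14.
Round 2 — r5, r9, derive f6, f7.
Round 3 — r1, r4, derive f16, f38.
Round 4 — r8, derive f10.
Round 5 — r12, derive f30.
Fixed point reached. f26 is concluded only by r3; r3 needs f31 (never derived).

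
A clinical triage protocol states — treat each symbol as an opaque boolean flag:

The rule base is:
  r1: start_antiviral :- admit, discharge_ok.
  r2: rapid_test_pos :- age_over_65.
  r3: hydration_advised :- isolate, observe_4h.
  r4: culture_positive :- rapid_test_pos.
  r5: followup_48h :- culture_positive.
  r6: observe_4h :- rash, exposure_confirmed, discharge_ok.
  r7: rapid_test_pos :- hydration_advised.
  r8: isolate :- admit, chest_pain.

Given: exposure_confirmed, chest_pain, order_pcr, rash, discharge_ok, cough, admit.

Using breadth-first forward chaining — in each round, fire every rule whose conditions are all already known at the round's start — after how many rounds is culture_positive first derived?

Round 1 — r1, r6, r8, derive start_antiviral, observe_4h, isolate.
Round 2 — r3, derive hydration_advised.
Round 3 — r7, derive rapid_test_pos.
Round 4 — r4, derive culture_positive.
culture_positive first appears in round 4.

4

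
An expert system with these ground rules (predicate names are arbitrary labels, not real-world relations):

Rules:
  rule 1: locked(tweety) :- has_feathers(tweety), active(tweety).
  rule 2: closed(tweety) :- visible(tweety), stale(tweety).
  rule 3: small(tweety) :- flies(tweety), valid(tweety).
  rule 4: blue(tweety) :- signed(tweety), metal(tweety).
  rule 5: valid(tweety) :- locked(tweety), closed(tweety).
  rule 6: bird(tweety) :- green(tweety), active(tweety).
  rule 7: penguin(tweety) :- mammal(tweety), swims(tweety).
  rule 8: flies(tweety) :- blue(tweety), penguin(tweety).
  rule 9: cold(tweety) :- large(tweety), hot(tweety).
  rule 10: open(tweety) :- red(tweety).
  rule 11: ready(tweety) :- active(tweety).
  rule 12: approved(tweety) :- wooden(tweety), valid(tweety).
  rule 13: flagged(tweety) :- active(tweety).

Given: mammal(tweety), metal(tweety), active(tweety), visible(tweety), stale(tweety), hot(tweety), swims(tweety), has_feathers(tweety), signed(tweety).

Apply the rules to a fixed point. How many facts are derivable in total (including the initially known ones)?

18

Round 1: rule 1 [locked(tweety) :- has_feathers(tweety), active(tweety).]; rule 2 [closed(tweety) :- visible(tweety), stale(tweety).]; rule 4 [blue(tweety) :- signed(tweety), metal(tweety).]; rule 7 [penguin(tweety) :- mammal(tweety), swims(tweety).]; rule 11 [ready(tweety) :- active(tweety).]; rule 13 [flagged(tweety) :- active(tweety).]. Adds locked(tweety), closed(tweety), blue(tweety), penguin(tweety), ready(tweety), flagged(tweety).
Round 2: rule 5 [valid(tweety) :- locked(tweety), closed(tweety).]; rule 8 [flies(tweety) :- blue(tweety), penguin(tweety).]. Adds valid(tweety), flies(tweety).
Round 3: rule 3 [small(tweety) :- flies(tweety), valid(tweety).]. Adds small(tweety).
Closure: {active(tweety), blue(tweety), closed(tweety), flagged(tweety), flies(tweety), has_feathers(tweety), hot(tweety), locked(tweety), mammal(tweety), metal(tweety), penguin(tweety), ready(tweety), signed(tweety), small(tweety), stale(tweety), swims(tweety), valid(tweety), visible(tweety)} — 18 facts.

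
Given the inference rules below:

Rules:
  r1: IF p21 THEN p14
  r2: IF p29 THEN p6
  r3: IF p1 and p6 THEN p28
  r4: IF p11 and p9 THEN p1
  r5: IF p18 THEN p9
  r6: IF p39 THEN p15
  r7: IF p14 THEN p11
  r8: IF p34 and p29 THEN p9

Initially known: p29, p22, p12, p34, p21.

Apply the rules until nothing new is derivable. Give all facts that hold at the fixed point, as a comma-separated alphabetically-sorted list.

Round 1: r1 [IF p21 THEN p14]; r2 [IF p29 THEN p6]; r8 [IF p34 and p29 THEN p9]. New: p14, p6, p9.
Round 2: r7 [IF p14 THEN p11]. New: p11.
Round 3: r4 [IF p11 and p9 THEN p1]. New: p1.
Round 4: r3 [IF p1 and p6 THEN p28]. New: p28.

p1, p11, p12, p14, p21, p22, p28, p29, p34, p6, p9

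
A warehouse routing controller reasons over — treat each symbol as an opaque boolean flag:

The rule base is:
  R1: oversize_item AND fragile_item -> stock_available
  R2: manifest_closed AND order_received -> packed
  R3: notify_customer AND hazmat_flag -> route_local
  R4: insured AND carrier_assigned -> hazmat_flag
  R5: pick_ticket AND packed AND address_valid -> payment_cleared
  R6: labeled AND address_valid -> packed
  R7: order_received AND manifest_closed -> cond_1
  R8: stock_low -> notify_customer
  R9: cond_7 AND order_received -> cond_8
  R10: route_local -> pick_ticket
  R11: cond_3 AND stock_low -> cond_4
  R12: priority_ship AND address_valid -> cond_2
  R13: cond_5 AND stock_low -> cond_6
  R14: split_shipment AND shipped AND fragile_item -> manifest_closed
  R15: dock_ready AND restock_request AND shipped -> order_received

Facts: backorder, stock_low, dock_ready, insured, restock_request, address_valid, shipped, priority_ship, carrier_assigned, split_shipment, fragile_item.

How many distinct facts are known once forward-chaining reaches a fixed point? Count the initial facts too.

21

Round 1: R4 [insured AND carrier_assigned -> hazmat_flag]; R8 [stock_low -> notify_customer]; R12 [priority_ship AND address_valid -> cond_2]; R14 [split_shipment AND shipped AND fragile_item -> manifest_closed]; R15 [dock_ready AND restock_request AND shipped -> order_received]. New: hazmat_flag, notify_customer, cond_2, manifest_closed, order_received.
Round 2: R2 [manifest_closed AND order_received -> packed]; R3 [notify_customer AND hazmat_flag -> route_local]; R7 [order_received AND manifest_closed -> cond_1]. New: packed, route_local, cond_1.
Round 3: R10 [route_local -> pick_ticket]. New: pick_ticket.
Round 4: R5 [pick_ticket AND packed AND address_valid -> payment_cleared]. New: payment_cleared.
Closure: {address_valid, backorder, carrier_assigned, cond_1, cond_2, dock_ready, fragile_item, hazmat_flag, insured, manifest_closed, notify_customer, order_received, packed, payment_cleared, pick_ticket, priority_ship, restock_request, route_local, shipped, split_shipment, stock_low} — 21 facts.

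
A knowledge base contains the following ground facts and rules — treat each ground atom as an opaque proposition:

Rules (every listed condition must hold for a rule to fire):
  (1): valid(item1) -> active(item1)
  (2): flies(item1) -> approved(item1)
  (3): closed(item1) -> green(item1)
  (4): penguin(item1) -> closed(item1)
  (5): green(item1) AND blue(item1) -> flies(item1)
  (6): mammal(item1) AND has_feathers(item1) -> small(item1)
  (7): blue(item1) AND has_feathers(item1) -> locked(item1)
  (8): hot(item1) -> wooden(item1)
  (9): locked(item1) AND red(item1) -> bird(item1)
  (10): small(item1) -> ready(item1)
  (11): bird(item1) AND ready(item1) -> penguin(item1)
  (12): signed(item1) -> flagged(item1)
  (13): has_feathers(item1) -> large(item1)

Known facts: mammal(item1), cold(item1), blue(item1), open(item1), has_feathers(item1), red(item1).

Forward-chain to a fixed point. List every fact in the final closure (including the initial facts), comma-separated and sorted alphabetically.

approved(item1), bird(item1), blue(item1), closed(item1), cold(item1), flies(item1), green(item1), has_feathers(item1), large(item1), locked(item1), mammal(item1), open(item1), penguin(item1), ready(item1), red(item1), small(item1)

Round 1: (6) [mammal(item1) AND has_feathers(item1) -> small(item1)]; (7) [blue(item1) AND has_feathers(item1) -> locked(item1)]; (13) [has_feathers(item1) -> large(item1)]. Adds small(item1), locked(item1), large(item1).
Round 2: (9) [locked(item1) AND red(item1) -> bird(item1)]; (10) [small(item1) -> ready(item1)]. Adds bird(item1), ready(item1).
Round 3: (11) [bird(item1) AND ready(item1) -> penguin(item1)]. Adds penguin(item1).
Round 4: (4) [penguin(item1) -> closed(item1)]. Adds closed(item1).
Round 5: (3) [closed(item1) -> green(item1)]. Adds green(item1).
Round 6: (5) [green(item1) AND blue(item1) -> flies(item1)]. Adds flies(item1).
Round 7: (2) [flies(item1) -> approved(item1)]. Adds approved(item1).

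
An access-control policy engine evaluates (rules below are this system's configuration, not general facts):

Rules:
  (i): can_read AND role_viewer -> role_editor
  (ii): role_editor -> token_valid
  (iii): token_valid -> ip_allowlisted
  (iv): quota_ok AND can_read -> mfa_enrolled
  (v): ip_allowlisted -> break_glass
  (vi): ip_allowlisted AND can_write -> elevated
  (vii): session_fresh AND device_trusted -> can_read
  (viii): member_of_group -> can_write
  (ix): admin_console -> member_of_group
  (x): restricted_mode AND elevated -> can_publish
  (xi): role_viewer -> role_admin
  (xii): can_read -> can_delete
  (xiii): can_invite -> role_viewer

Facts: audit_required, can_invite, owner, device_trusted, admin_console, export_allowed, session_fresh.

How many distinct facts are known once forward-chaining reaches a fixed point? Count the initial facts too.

18

Round 1: (vii) [session_fresh AND device_trusted -> can_read]; (ix) [admin_console -> member_of_group]; (xiii) [can_invite -> role_viewer]. Adds can_read, member_of_group, role_viewer.
Round 2: (i) [can_read AND role_viewer -> role_editor]; (viii) [member_of_group -> can_write]; (xi) [role_viewer -> role_admin]; (xii) [can_read -> can_delete]. Adds role_editor, can_write, role_admin, can_delete.
Round 3: (ii) [role_editor -> token_valid]. Adds token_valid.
Round 4: (iii) [token_valid -> ip_allowlisted]. Adds ip_allowlisted.
Round 5: (v) [ip_allowlisted -> break_glass]; (vi) [ip_allowlisted AND can_write -> elevated]. Adds break_glass, elevated.
Closure: {admin_console, audit_required, break_glass, can_delete, can_invite, can_read, can_write, device_trusted, elevated, export_allowed, ip_allowlisted, member_of_group, owner, role_admin, role_editor, role_viewer, session_fresh, token_valid} — 18 facts.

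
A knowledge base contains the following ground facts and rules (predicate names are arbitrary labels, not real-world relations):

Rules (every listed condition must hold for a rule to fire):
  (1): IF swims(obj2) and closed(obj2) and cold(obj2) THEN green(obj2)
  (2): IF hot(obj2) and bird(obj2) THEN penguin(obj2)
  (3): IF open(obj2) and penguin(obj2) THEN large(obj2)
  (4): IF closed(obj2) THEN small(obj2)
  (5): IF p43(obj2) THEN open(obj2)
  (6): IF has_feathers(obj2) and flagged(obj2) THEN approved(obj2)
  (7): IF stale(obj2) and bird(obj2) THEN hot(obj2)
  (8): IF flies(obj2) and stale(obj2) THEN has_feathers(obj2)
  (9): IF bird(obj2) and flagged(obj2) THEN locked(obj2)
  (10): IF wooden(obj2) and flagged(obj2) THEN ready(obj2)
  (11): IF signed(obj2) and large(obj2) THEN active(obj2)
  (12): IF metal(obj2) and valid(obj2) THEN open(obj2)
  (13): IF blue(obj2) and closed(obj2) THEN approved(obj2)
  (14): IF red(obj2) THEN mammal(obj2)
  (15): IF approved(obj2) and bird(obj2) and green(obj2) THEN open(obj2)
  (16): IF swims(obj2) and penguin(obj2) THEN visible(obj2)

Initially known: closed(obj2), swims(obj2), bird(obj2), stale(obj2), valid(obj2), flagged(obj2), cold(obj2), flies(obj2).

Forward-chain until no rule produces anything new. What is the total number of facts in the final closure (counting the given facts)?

[1] (1) [IF swims(obj2) and closed(obj2) and cold(obj2) THEN green(obj2)]; (4) [IF closed(obj2) THEN small(obj2)]; (7) [IF stale(obj2) and bird(obj2) THEN hot(obj2)]; (8) [IF flies(obj2) and stale(obj2) THEN has_feathers(obj2)]; (9) [IF bird(obj2) and flagged(obj2) THEN locked(obj2)]. ⇒ new: green(obj2), small(obj2), hot(obj2), has_feathers(obj2), locked(obj2).
[2] (2) [IF hot(obj2) and bird(obj2) THEN penguin(obj2)]; (6) [IF has_feathers(obj2) and flagged(obj2) THEN approved(obj2)]. ⇒ new: penguin(obj2), approved(obj2).
[3] (15) [IF approved(obj2) and bird(obj2) and green(obj2) THEN open(obj2)]; (16) [IF swims(obj2) and penguin(obj2) THEN visible(obj2)]. ⇒ new: open(obj2), visible(obj2).
[4] (3) [IF open(obj2) and penguin(obj2) THEN large(obj2)]. ⇒ new: large(obj2).
Closure: {approved(obj2), bird(obj2), closed(obj2), cold(obj2), flagged(obj2), flies(obj2), green(obj2), has_feathers(obj2), hot(obj2), large(obj2), locked(obj2), open(obj2), penguin(obj2), small(obj2), stale(obj2), swims(obj2), valid(obj2), visible(obj2)} — 18 facts.

18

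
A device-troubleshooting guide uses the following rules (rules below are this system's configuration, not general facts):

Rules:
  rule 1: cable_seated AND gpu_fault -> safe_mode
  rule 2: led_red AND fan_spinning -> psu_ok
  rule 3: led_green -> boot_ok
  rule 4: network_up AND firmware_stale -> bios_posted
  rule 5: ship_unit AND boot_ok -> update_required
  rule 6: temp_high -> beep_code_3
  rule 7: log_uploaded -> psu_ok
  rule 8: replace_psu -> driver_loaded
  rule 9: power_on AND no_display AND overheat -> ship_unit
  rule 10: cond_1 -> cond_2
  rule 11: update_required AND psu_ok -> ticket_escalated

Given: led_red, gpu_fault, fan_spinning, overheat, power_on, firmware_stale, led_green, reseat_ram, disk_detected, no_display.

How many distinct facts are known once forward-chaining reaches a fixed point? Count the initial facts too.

Round 1 fires rule 2, rule 3, rule 9, giving psu_ok, boot_ok, ship_unit.
Round 2 fires rule 5, giving update_required.
Round 3 fires rule 11, giving ticket_escalated.
Closure: {boot_ok, disk_detected, fan_spinning, firmware_stale, gpu_fault, led_green, led_red, no_display, overheat, power_on, psu_ok, reseat_ram, ship_unit, ticket_escalated, update_required} — 15 facts.

15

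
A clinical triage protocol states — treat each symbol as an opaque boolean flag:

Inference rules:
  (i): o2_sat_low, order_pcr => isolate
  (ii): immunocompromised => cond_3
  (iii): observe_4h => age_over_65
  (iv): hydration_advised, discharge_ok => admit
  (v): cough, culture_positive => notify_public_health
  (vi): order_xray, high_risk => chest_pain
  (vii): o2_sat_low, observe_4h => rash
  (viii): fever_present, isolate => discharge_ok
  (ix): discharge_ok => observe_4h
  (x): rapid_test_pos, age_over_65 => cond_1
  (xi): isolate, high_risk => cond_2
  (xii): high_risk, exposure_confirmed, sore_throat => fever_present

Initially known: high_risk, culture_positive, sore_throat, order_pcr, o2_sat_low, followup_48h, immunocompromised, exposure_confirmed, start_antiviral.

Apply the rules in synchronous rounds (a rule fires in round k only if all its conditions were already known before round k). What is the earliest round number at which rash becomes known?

[1] (i) [o2_sat_low, order_pcr => isolate]; (ii) [immunocompromised => cond_3]; (xii) [high_risk, exposure_confirmed, sore_throat => fever_present]. ⇒ new: isolate, cond_3, fever_present.
[2] (viii) [fever_present, isolate => discharge_ok]; (xi) [isolate, high_risk => cond_2]. ⇒ new: discharge_ok, cond_2.
[3] (ix) [discharge_ok => observe_4h]. ⇒ new: observe_4h.
[4] (iii) [observe_4h => age_over_65]; (vii) [o2_sat_low, observe_4h => rash]. ⇒ new: age_over_65, rash.
rash first appears in round 4.

4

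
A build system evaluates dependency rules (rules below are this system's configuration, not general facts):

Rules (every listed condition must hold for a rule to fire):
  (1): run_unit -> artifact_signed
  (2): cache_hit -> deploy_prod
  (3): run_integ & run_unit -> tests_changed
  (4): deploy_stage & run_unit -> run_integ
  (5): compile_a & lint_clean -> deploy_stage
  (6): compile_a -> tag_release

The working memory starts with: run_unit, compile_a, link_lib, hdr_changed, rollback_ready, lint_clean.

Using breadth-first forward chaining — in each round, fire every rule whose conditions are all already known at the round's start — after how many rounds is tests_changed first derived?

3

Round 1 — (1), (5), (6), derive artifact_signed, deploy_stage, tag_release.
Round 2 — (4), derive run_integ.
Round 3 — (3), derive tests_changed.
tests_changed first appears in round 3.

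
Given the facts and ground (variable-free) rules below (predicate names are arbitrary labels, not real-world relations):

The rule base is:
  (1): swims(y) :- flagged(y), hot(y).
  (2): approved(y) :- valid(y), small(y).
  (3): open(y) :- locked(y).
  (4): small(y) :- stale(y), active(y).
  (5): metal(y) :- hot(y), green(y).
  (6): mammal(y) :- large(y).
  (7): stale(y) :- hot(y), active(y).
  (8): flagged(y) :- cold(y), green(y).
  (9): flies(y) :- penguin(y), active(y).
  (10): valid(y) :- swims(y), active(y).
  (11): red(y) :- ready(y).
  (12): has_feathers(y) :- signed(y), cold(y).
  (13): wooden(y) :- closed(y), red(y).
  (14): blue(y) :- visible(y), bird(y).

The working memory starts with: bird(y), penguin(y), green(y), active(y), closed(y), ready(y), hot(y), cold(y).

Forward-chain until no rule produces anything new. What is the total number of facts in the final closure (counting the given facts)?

Round 1: (5) [metal(y) :- hot(y), green(y).]; (7) [stale(y) :- hot(y), active(y).]; (8) [flagged(y) :- cold(y), green(y).]; (9) [flies(y) :- penguin(y), active(y).]; (11) [red(y) :- ready(y).]. Adds metal(y), stale(y), flagged(y), flies(y), red(y).
Round 2: (1) [swims(y) :- flagged(y), hot(y).]; (4) [small(y) :- stale(y), active(y).]; (13) [wooden(y) :- closed(y), red(y).]. Adds swims(y), small(y), wooden(y).
Round 3: (10) [valid(y) :- swims(y), active(y).]. Adds valid(y).
Round 4: (2) [approved(y) :- valid(y), small(y).]. Adds approved(y).
Closure: {active(y), approved(y), bird(y), closed(y), cold(y), flagged(y), flies(y), green(y), hot(y), metal(y), penguin(y), ready(y), red(y), small(y), stale(y), swims(y), valid(y), wooden(y)} — 18 facts.

18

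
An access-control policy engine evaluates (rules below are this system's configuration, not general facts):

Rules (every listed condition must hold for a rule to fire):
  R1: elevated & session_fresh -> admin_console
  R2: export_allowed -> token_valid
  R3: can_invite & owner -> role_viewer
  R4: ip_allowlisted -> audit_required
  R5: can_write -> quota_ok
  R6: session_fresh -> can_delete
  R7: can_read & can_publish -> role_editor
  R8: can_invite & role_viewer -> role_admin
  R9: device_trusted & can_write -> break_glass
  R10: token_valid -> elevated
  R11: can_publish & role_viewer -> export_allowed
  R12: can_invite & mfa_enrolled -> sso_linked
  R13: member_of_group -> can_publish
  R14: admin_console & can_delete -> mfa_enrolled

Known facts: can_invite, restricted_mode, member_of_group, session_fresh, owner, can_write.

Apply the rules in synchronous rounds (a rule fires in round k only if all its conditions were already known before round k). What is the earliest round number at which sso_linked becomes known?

Round 1 — R3, R5, R6, R13, derive role_viewer, quota_ok, can_delete, can_publish.
Round 2 — R8, R11, derive role_admin, export_allowed.
Round 3 — R2, derive token_valid.
Round 4 — R10, derive elevated.
Round 5 — R1, derive admin_console.
Round 6 — R14, derive mfa_enrolled.
Round 7 — R12, derive sso_linked.
sso_linked first appears in round 7.

7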